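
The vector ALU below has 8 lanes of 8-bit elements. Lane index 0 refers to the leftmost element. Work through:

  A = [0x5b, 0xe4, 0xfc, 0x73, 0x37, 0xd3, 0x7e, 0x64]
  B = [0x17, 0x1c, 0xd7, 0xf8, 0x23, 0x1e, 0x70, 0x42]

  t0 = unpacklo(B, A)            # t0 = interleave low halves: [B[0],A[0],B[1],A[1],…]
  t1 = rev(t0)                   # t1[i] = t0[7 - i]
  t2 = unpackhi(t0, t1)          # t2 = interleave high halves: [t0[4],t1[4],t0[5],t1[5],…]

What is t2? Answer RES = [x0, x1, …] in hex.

RES = [ 0xd7  0xe4  0xfc  0x1c  0xf8  0x5b  0x73  0x17 ]

  t0: 17 5b 1c e4 d7 fc f8 73
  t1: 73 f8 fc d7 e4 1c 5b 17
  t2: d7 e4 fc 1c f8 5b 73 17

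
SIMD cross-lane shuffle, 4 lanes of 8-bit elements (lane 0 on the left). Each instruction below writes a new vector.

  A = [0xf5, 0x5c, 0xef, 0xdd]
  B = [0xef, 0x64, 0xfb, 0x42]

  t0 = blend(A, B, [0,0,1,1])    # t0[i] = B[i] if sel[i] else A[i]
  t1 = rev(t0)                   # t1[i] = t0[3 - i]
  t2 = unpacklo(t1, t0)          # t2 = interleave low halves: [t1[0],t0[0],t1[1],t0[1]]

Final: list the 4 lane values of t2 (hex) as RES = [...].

RES = [ 0x42  0xf5  0xfb  0x5c ]

→ t0 |f5|5c|fb|42|
→ t1 |42|fb|5c|f5|
→ t2 |42|f5|fb|5c|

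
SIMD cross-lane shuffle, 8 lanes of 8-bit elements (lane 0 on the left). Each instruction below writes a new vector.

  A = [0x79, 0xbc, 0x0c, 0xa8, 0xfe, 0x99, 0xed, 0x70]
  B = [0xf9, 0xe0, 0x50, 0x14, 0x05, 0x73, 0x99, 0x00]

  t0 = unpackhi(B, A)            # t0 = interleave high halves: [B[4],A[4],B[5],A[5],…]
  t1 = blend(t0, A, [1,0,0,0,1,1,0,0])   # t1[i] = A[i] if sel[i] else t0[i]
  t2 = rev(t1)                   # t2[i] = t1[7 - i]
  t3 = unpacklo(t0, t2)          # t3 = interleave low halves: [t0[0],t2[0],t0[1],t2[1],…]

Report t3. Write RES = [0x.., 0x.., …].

RES = [0x05, 0x70, 0xfe, 0x00, 0x73, 0x99, 0x99, 0xfe]

t0 = [0x05, 0xfe, 0x73, 0x99, 0x99, 0xed, 0x00, 0x70]
t1 = [0x79, 0xfe, 0x73, 0x99, 0xfe, 0x99, 0x00, 0x70]
t2 = [0x70, 0x00, 0x99, 0xfe, 0x99, 0x73, 0xfe, 0x79]
t3 = [0x05, 0x70, 0xfe, 0x00, 0x73, 0x99, 0x99, 0xfe]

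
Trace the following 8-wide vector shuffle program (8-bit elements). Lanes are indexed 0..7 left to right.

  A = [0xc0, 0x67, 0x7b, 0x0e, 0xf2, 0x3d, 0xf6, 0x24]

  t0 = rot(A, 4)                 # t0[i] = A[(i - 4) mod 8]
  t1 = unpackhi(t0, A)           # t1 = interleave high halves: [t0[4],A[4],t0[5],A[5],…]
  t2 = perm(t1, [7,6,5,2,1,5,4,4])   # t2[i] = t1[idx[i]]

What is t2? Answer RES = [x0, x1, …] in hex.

RES = [ 0x24  0x0e  0xf6  0x67  0xf2  0xf6  0x7b  0x7b ]

  t0: f2 3d f6 24 c0 67 7b 0e
  t1: c0 f2 67 3d 7b f6 0e 24
  t2: 24 0e f6 67 f2 f6 7b 7b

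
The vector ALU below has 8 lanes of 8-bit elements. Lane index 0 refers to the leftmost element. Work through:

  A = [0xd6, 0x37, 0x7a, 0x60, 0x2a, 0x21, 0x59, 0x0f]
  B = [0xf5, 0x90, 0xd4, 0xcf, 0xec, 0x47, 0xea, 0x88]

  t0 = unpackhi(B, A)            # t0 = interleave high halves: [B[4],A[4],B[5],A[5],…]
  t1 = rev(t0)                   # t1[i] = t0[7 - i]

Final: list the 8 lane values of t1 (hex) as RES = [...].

t0 = [0xec, 0x2a, 0x47, 0x21, 0xea, 0x59, 0x88, 0x0f]
t1 = [0x0f, 0x88, 0x59, 0xea, 0x21, 0x47, 0x2a, 0xec]

RES = [0x0f, 0x88, 0x59, 0xea, 0x21, 0x47, 0x2a, 0xec]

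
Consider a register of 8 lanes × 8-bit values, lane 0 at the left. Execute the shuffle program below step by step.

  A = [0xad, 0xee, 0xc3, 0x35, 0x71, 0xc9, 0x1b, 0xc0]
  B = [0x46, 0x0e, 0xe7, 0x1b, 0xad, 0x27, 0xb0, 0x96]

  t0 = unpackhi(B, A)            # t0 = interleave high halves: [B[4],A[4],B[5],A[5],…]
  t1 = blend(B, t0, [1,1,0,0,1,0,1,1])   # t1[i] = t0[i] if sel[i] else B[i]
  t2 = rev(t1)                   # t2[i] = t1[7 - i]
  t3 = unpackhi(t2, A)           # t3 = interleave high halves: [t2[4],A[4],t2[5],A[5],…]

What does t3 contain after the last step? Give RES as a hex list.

→ t0 |ad|71|27|c9|b0|1b|96|c0|
→ t1 |ad|71|e7|1b|b0|27|96|c0|
→ t2 |c0|96|27|b0|1b|e7|71|ad|
→ t3 |1b|71|e7|c9|71|1b|ad|c0|

RES = [ 0x1b  0x71  0xe7  0xc9  0x71  0x1b  0xad  0xc0 ]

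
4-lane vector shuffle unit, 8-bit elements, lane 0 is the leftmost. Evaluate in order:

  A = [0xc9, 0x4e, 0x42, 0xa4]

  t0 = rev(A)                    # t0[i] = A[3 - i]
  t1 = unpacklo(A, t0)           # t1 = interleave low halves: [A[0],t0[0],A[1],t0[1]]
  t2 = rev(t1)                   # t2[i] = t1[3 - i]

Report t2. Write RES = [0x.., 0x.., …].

→ t0 |a4|42|4e|c9|
→ t1 |c9|a4|4e|42|
→ t2 |42|4e|a4|c9|

RES = [0x42, 0x4e, 0xa4, 0xc9]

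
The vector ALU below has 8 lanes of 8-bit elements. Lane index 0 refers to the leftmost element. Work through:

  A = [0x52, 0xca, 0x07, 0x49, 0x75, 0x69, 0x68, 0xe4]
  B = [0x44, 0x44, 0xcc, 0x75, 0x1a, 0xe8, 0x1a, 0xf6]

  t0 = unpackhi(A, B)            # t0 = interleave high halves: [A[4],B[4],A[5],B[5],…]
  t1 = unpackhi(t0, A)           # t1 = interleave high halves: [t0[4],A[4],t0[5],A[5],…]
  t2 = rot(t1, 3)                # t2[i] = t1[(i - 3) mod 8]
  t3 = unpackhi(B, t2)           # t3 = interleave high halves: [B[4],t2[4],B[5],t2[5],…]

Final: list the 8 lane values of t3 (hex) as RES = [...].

t0 = [0x75, 0x1a, 0x69, 0xe8, 0x68, 0x1a, 0xe4, 0xf6]
t1 = [0x68, 0x75, 0x1a, 0x69, 0xe4, 0x68, 0xf6, 0xe4]
t2 = [0x68, 0xf6, 0xe4, 0x68, 0x75, 0x1a, 0x69, 0xe4]
t3 = [0x1a, 0x75, 0xe8, 0x1a, 0x1a, 0x69, 0xf6, 0xe4]

RES = [0x1a, 0x75, 0xe8, 0x1a, 0x1a, 0x69, 0xf6, 0xe4]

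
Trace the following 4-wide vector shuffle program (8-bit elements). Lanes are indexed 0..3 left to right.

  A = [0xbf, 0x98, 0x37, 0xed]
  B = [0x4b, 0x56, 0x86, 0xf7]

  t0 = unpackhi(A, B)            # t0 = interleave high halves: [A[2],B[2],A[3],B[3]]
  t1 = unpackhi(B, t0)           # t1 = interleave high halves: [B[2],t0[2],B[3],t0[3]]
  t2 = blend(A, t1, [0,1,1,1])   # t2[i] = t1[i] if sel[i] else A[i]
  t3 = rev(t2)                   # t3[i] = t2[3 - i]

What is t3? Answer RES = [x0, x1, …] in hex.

→ t0 |37|86|ed|f7|
→ t1 |86|ed|f7|f7|
→ t2 |bf|ed|f7|f7|
→ t3 |f7|f7|ed|bf|

RES = [0xf7, 0xf7, 0xed, 0xbf]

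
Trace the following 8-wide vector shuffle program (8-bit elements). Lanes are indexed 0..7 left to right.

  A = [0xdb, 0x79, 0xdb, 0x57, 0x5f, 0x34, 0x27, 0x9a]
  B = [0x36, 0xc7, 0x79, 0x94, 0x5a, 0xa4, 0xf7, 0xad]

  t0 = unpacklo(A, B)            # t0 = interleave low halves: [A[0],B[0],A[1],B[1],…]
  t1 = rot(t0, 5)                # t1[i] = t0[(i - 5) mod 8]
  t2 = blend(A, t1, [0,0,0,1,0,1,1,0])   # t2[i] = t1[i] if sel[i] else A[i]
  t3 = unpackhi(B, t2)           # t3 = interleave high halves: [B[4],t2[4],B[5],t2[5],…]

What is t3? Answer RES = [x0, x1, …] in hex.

RES = [ 0x5a  0x5f  0xa4  0xdb  0xf7  0x36  0xad  0x9a ]

→ t0 |db|36|79|c7|db|79|57|94|
→ t1 |c7|db|79|57|94|db|36|79|
→ t2 |db|79|db|57|5f|db|36|9a|
→ t3 |5a|5f|a4|db|f7|36|ad|9a|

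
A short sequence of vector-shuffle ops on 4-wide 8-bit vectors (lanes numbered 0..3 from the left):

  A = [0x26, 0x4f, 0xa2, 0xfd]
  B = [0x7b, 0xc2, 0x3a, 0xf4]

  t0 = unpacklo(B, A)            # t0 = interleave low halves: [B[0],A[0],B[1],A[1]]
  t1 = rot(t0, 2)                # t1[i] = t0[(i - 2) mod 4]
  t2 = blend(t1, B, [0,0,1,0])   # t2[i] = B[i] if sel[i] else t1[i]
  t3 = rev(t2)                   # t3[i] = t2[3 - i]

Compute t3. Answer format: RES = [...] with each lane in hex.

→ t0 |7b|26|c2|4f|
→ t1 |c2|4f|7b|26|
→ t2 |c2|4f|3a|26|
→ t3 |26|3a|4f|c2|

RES = [ 0x26  0x3a  0x4f  0xc2 ]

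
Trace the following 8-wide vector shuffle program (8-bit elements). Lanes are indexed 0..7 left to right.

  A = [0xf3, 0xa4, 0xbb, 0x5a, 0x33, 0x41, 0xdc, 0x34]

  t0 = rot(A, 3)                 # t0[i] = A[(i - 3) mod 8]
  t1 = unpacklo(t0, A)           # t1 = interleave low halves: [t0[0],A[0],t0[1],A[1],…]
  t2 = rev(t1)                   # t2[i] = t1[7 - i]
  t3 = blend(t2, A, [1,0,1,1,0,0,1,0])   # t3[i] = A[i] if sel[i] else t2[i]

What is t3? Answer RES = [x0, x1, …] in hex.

t0 = [0x41, 0xdc, 0x34, 0xf3, 0xa4, 0xbb, 0x5a, 0x33]
t1 = [0x41, 0xf3, 0xdc, 0xa4, 0x34, 0xbb, 0xf3, 0x5a]
t2 = [0x5a, 0xf3, 0xbb, 0x34, 0xa4, 0xdc, 0xf3, 0x41]
t3 = [0xf3, 0xf3, 0xbb, 0x5a, 0xa4, 0xdc, 0xdc, 0x41]

RES = [ 0xf3  0xf3  0xbb  0x5a  0xa4  0xdc  0xdc  0x41 ]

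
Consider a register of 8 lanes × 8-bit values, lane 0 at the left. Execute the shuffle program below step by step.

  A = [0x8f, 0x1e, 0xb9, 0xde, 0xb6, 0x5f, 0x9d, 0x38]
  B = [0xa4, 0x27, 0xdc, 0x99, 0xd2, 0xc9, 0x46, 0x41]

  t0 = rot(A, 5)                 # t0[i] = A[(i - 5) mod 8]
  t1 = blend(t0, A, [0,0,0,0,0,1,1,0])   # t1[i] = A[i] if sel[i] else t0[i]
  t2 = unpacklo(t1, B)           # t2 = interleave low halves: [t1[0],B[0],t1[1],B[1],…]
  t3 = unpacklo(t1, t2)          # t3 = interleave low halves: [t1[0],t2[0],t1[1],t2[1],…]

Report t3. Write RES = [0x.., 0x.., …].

RES = [ 0xde  0xde  0xb6  0xa4  0x5f  0xb6  0x9d  0x27 ]

→ t0 |de|b6|5f|9d|38|8f|1e|b9|
→ t1 |de|b6|5f|9d|38|5f|9d|b9|
→ t2 |de|a4|b6|27|5f|dc|9d|99|
→ t3 |de|de|b6|a4|5f|b6|9d|27|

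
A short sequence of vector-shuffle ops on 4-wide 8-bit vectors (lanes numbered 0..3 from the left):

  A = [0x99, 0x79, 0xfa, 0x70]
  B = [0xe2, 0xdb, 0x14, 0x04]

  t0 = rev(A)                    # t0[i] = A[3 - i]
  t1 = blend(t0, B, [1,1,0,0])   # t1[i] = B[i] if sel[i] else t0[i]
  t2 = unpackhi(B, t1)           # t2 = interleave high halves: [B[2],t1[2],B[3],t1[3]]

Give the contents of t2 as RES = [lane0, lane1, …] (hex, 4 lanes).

RES = [ 0x14  0x79  0x04  0x99 ]

t0 = [0x70, 0xfa, 0x79, 0x99]
t1 = [0xe2, 0xdb, 0x79, 0x99]
t2 = [0x14, 0x79, 0x04, 0x99]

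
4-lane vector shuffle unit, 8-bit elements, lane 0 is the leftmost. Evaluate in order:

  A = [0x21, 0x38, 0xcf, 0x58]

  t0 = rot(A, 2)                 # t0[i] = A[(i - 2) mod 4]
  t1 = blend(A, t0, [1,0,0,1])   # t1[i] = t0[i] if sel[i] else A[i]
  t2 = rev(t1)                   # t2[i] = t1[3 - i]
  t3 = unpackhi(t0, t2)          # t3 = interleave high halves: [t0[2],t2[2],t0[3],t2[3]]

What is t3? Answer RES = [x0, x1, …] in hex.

t0 = [0xcf, 0x58, 0x21, 0x38]
t1 = [0xcf, 0x38, 0xcf, 0x38]
t2 = [0x38, 0xcf, 0x38, 0xcf]
t3 = [0x21, 0x38, 0x38, 0xcf]

RES = [0x21, 0x38, 0x38, 0xcf]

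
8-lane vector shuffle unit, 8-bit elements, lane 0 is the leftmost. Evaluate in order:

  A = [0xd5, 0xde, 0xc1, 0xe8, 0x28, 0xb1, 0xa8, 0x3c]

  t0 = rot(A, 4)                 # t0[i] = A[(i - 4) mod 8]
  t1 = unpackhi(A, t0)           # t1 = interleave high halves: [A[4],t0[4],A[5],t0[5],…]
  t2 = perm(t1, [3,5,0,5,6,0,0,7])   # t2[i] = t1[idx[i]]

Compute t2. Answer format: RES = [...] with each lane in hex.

  t0: 28 b1 a8 3c d5 de c1 e8
  t1: 28 d5 b1 de a8 c1 3c e8
  t2: de c1 28 c1 3c 28 28 e8

RES = [0xde, 0xc1, 0x28, 0xc1, 0x3c, 0x28, 0x28, 0xe8]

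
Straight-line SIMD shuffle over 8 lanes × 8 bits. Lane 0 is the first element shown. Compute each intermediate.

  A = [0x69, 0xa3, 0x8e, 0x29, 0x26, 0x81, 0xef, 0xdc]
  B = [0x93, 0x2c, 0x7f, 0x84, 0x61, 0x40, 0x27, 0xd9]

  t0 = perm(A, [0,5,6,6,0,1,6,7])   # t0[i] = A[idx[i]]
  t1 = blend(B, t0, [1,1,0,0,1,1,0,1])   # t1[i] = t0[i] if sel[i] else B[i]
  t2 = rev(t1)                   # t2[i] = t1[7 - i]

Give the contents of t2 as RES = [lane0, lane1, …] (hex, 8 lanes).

RES = [0xdc, 0x27, 0xa3, 0x69, 0x84, 0x7f, 0x81, 0x69]

t0 = [0x69, 0x81, 0xef, 0xef, 0x69, 0xa3, 0xef, 0xdc]
t1 = [0x69, 0x81, 0x7f, 0x84, 0x69, 0xa3, 0x27, 0xdc]
t2 = [0xdc, 0x27, 0xa3, 0x69, 0x84, 0x7f, 0x81, 0x69]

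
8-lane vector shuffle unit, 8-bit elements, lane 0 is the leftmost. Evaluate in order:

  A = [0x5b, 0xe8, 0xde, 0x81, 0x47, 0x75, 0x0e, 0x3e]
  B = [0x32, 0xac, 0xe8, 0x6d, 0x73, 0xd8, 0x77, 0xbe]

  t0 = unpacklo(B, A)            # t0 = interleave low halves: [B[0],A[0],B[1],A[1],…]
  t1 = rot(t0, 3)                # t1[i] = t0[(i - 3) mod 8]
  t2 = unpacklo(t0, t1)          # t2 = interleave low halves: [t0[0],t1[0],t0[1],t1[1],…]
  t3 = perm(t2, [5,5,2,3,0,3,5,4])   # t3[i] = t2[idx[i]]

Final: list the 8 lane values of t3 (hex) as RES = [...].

RES = [0x81, 0x81, 0x5b, 0x6d, 0x32, 0x6d, 0x81, 0xac]

→ t0 |32|5b|ac|e8|e8|de|6d|81|
→ t1 |de|6d|81|32|5b|ac|e8|e8|
→ t2 |32|de|5b|6d|ac|81|e8|32|
→ t3 |81|81|5b|6d|32|6d|81|ac|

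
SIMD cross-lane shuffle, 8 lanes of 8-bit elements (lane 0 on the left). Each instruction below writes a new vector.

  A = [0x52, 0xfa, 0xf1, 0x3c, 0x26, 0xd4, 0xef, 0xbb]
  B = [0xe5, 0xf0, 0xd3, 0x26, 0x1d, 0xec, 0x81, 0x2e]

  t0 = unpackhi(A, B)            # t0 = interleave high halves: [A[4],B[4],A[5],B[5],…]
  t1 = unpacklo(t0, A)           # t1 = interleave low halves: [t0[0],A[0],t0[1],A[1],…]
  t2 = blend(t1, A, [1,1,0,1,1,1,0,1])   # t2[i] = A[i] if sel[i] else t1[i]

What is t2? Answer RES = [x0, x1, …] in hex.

RES = [0x52, 0xfa, 0x1d, 0x3c, 0x26, 0xd4, 0xec, 0xbb]

→ t0 |26|1d|d4|ec|ef|81|bb|2e|
→ t1 |26|52|1d|fa|d4|f1|ec|3c|
→ t2 |52|fa|1d|3c|26|d4|ec|bb|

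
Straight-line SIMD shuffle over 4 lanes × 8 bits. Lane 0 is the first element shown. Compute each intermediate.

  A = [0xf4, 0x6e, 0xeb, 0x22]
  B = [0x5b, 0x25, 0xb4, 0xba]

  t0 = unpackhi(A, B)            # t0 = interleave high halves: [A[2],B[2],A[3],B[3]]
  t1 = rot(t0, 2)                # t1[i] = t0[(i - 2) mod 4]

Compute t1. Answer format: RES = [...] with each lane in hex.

RES = [ 0x22  0xba  0xeb  0xb4 ]

  t0: eb b4 22 ba
  t1: 22 ba eb b4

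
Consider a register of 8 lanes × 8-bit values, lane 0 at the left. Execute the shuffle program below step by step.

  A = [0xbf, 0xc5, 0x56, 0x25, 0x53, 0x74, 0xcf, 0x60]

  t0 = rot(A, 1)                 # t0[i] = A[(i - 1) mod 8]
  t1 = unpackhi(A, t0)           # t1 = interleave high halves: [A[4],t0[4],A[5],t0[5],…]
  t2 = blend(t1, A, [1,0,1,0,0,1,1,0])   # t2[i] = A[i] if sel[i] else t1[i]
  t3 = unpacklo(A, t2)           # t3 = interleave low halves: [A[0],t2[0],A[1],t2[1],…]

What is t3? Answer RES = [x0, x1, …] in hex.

RES = [ 0xbf  0xbf  0xc5  0x25  0x56  0x56  0x25  0x53 ]

  t0: 60 bf c5 56 25 53 74 cf
  t1: 53 25 74 53 cf 74 60 cf
  t2: bf 25 56 53 cf 74 cf cf
  t3: bf bf c5 25 56 56 25 53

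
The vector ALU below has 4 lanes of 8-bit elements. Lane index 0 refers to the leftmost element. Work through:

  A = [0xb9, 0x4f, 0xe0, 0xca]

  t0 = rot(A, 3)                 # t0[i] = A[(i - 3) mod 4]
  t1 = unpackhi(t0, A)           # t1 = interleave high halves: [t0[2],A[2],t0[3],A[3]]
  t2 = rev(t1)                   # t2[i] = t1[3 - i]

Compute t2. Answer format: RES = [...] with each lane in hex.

RES = [0xca, 0xb9, 0xe0, 0xca]

t0 = [0x4f, 0xe0, 0xca, 0xb9]
t1 = [0xca, 0xe0, 0xb9, 0xca]
t2 = [0xca, 0xb9, 0xe0, 0xca]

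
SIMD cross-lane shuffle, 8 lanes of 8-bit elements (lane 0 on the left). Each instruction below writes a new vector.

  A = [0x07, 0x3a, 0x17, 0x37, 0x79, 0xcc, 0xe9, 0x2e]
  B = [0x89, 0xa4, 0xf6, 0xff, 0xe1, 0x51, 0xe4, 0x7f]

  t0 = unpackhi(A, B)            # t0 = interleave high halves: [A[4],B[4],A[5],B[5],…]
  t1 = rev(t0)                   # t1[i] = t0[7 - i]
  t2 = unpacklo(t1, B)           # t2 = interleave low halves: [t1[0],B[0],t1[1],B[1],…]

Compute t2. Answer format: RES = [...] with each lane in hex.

t0 = [0x79, 0xe1, 0xcc, 0x51, 0xe9, 0xe4, 0x2e, 0x7f]
t1 = [0x7f, 0x2e, 0xe4, 0xe9, 0x51, 0xcc, 0xe1, 0x79]
t2 = [0x7f, 0x89, 0x2e, 0xa4, 0xe4, 0xf6, 0xe9, 0xff]

RES = [ 0x7f  0x89  0x2e  0xa4  0xe4  0xf6  0xe9  0xff ]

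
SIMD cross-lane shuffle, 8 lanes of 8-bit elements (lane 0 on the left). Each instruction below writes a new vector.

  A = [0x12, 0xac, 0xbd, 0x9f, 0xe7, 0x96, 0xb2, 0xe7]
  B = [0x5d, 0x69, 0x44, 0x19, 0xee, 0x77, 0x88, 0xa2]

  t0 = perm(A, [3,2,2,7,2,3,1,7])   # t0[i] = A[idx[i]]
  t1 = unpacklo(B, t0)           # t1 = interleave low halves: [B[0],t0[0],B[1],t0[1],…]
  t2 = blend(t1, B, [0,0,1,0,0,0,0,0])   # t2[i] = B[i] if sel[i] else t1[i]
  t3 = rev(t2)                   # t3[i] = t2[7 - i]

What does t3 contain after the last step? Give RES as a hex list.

RES = [0xe7, 0x19, 0xbd, 0x44, 0xbd, 0x44, 0x9f, 0x5d]

→ t0 |9f|bd|bd|e7|bd|9f|ac|e7|
→ t1 |5d|9f|69|bd|44|bd|19|e7|
→ t2 |5d|9f|44|bd|44|bd|19|e7|
→ t3 |e7|19|bd|44|bd|44|9f|5d|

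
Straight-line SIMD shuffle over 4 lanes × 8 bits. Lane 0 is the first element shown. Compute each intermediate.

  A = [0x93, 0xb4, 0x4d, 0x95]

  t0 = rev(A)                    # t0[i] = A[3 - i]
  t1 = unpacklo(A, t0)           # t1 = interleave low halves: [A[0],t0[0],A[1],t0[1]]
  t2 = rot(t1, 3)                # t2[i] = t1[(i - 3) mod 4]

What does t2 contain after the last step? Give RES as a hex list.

t0 = [0x95, 0x4d, 0xb4, 0x93]
t1 = [0x93, 0x95, 0xb4, 0x4d]
t2 = [0x95, 0xb4, 0x4d, 0x93]

RES = [ 0x95  0xb4  0x4d  0x93 ]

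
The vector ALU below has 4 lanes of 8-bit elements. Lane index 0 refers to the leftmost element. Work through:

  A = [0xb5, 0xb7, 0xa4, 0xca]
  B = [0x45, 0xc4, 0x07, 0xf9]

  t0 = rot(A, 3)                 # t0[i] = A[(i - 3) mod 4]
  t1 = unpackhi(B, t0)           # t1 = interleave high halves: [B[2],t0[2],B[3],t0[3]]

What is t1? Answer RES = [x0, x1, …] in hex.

RES = [0x07, 0xca, 0xf9, 0xb5]

  t0: b7 a4 ca b5
  t1: 07 ca f9 b5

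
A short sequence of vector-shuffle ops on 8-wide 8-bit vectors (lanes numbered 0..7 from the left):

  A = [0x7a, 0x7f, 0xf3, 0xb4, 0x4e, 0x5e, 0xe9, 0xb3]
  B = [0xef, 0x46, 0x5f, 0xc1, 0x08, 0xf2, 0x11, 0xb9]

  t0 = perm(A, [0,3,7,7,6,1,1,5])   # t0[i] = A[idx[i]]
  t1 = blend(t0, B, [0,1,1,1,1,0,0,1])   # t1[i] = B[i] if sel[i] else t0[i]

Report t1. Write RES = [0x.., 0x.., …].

RES = [ 0x7a  0x46  0x5f  0xc1  0x08  0x7f  0x7f  0xb9 ]

→ t0 |7a|b4|b3|b3|e9|7f|7f|5e|
→ t1 |7a|46|5f|c1|08|7f|7f|b9|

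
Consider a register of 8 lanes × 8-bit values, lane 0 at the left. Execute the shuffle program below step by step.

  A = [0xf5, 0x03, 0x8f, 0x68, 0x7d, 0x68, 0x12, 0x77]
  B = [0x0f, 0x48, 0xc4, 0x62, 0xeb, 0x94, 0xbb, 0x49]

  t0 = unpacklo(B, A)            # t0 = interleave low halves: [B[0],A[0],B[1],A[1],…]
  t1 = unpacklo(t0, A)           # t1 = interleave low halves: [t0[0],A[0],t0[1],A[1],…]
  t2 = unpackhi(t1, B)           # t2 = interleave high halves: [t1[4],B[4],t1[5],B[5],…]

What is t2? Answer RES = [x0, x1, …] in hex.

RES = [ 0x48  0xeb  0x8f  0x94  0x03  0xbb  0x68  0x49 ]

t0 = [0x0f, 0xf5, 0x48, 0x03, 0xc4, 0x8f, 0x62, 0x68]
t1 = [0x0f, 0xf5, 0xf5, 0x03, 0x48, 0x8f, 0x03, 0x68]
t2 = [0x48, 0xeb, 0x8f, 0x94, 0x03, 0xbb, 0x68, 0x49]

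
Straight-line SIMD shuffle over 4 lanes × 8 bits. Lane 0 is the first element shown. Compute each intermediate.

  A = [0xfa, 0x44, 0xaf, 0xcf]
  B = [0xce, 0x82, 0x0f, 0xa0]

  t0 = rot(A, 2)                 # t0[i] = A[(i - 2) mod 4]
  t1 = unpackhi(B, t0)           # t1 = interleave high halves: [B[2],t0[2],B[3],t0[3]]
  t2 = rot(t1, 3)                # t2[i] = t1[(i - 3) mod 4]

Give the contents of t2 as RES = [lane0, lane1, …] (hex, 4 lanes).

→ t0 |af|cf|fa|44|
→ t1 |0f|fa|a0|44|
→ t2 |fa|a0|44|0f|

RES = [ 0xfa  0xa0  0x44  0x0f ]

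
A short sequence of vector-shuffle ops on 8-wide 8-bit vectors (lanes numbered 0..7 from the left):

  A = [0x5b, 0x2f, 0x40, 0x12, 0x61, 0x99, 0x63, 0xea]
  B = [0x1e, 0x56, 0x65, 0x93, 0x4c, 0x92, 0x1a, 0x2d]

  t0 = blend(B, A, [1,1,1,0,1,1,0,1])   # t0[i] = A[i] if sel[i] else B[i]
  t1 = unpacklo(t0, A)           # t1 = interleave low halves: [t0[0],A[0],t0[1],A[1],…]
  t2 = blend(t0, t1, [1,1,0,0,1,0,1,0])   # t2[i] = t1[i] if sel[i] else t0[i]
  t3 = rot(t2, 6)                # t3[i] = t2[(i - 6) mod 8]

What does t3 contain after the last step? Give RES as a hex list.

  t0: 5b 2f 40 93 61 99 1a ea
  t1: 5b 5b 2f 2f 40 40 93 12
  t2: 5b 5b 40 93 40 99 93 ea
  t3: 40 93 40 99 93 ea 5b 5b

RES = [0x40, 0x93, 0x40, 0x99, 0x93, 0xea, 0x5b, 0x5b]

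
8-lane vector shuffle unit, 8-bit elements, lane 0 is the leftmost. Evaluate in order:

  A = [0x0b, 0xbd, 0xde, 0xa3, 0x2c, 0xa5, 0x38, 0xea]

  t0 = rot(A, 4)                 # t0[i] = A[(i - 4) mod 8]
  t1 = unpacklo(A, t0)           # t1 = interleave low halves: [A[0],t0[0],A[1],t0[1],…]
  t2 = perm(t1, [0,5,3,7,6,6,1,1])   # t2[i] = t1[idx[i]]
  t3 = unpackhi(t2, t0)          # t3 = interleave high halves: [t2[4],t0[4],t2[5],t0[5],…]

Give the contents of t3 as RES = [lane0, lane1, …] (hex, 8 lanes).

RES = [ 0xa3  0x0b  0xa3  0xbd  0x2c  0xde  0x2c  0xa3 ]

t0 = [0x2c, 0xa5, 0x38, 0xea, 0x0b, 0xbd, 0xde, 0xa3]
t1 = [0x0b, 0x2c, 0xbd, 0xa5, 0xde, 0x38, 0xa3, 0xea]
t2 = [0x0b, 0x38, 0xa5, 0xea, 0xa3, 0xa3, 0x2c, 0x2c]
t3 = [0xa3, 0x0b, 0xa3, 0xbd, 0x2c, 0xde, 0x2c, 0xa3]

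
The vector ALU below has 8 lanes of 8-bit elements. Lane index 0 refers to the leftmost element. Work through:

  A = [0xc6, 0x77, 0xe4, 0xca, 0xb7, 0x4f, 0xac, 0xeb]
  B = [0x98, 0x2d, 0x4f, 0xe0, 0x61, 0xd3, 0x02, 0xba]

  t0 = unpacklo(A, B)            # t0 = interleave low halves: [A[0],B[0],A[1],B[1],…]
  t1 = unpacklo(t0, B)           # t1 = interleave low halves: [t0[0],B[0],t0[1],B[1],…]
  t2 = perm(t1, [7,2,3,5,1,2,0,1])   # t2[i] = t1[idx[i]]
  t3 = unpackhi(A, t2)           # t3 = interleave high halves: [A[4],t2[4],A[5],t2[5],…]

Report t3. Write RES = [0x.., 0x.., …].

  t0: c6 98 77 2d e4 4f ca e0
  t1: c6 98 98 2d 77 4f 2d e0
  t2: e0 98 2d 4f 98 98 c6 98
  t3: b7 98 4f 98 ac c6 eb 98

RES = [ 0xb7  0x98  0x4f  0x98  0xac  0xc6  0xeb  0x98 ]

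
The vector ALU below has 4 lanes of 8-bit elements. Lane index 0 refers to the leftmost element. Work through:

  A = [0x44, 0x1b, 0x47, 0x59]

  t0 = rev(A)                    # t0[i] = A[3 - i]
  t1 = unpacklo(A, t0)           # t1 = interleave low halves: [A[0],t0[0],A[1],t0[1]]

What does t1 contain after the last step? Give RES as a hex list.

→ t0 |59|47|1b|44|
→ t1 |44|59|1b|47|

RES = [0x44, 0x59, 0x1b, 0x47]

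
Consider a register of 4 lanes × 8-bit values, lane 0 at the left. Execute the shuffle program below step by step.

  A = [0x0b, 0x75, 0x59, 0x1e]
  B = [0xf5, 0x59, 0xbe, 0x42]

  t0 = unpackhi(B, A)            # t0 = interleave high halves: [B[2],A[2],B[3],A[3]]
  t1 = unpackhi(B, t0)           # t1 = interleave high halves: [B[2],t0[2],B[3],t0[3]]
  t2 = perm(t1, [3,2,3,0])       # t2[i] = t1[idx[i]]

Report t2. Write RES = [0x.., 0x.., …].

RES = [ 0x1e  0x42  0x1e  0xbe ]

→ t0 |be|59|42|1e|
→ t1 |be|42|42|1e|
→ t2 |1e|42|1e|be|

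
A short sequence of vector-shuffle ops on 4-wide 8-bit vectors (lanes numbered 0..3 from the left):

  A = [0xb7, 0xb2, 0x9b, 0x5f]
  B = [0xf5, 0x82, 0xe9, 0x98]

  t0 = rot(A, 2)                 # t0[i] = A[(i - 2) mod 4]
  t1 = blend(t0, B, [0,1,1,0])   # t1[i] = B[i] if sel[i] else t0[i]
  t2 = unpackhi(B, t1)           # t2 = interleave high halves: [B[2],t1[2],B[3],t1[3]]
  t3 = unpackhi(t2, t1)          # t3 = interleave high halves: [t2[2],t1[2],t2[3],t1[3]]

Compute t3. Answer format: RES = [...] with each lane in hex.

RES = [ 0x98  0xe9  0xb2  0xb2 ]

t0 = [0x9b, 0x5f, 0xb7, 0xb2]
t1 = [0x9b, 0x82, 0xe9, 0xb2]
t2 = [0xe9, 0xe9, 0x98, 0xb2]
t3 = [0x98, 0xe9, 0xb2, 0xb2]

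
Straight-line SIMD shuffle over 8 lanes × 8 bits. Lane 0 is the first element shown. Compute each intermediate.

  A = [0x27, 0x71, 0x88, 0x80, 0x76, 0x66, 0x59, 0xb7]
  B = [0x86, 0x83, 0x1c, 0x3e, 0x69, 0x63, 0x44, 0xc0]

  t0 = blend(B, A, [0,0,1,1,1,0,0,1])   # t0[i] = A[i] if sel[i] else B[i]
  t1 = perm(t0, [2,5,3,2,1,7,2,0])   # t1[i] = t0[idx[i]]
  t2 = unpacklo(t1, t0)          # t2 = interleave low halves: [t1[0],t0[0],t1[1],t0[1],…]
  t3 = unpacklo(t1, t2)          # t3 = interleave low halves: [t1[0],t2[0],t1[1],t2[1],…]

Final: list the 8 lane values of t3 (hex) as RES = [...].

  t0: 86 83 88 80 76 63 44 b7
  t1: 88 63 80 88 83 b7 88 86
  t2: 88 86 63 83 80 88 88 80
  t3: 88 88 63 86 80 63 88 83

RES = [ 0x88  0x88  0x63  0x86  0x80  0x63  0x88  0x83 ]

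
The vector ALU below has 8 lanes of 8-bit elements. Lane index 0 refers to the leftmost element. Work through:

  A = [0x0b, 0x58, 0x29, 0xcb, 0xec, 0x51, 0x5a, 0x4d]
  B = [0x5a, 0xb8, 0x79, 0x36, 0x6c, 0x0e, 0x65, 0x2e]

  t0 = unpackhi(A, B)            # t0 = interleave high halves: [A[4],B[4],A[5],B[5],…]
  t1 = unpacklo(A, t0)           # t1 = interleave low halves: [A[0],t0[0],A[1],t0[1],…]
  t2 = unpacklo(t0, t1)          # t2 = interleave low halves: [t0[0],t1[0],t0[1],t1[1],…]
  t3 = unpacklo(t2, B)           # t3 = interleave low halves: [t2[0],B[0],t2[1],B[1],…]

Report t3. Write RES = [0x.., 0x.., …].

→ t0 |ec|6c|51|0e|5a|65|4d|2e|
→ t1 |0b|ec|58|6c|29|51|cb|0e|
→ t2 |ec|0b|6c|ec|51|58|0e|6c|
→ t3 |ec|5a|0b|b8|6c|79|ec|36|

RES = [ 0xec  0x5a  0x0b  0xb8  0x6c  0x79  0xec  0x36 ]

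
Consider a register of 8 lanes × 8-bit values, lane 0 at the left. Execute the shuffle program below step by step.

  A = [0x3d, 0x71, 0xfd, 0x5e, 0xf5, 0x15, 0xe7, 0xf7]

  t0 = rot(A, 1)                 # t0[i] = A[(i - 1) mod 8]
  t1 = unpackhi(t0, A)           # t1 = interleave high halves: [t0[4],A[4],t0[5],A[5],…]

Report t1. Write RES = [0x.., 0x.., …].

RES = [0x5e, 0xf5, 0xf5, 0x15, 0x15, 0xe7, 0xe7, 0xf7]

→ t0 |f7|3d|71|fd|5e|f5|15|e7|
→ t1 |5e|f5|f5|15|15|e7|e7|f7|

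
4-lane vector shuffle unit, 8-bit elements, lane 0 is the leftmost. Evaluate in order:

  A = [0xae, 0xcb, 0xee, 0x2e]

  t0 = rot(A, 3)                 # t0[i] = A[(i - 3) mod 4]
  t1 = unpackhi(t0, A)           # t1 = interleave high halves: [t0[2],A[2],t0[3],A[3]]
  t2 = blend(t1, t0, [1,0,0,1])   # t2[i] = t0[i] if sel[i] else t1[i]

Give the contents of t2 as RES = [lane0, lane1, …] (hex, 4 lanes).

RES = [ 0xcb  0xee  0xae  0xae ]

  t0: cb ee 2e ae
  t1: 2e ee ae 2e
  t2: cb ee ae ae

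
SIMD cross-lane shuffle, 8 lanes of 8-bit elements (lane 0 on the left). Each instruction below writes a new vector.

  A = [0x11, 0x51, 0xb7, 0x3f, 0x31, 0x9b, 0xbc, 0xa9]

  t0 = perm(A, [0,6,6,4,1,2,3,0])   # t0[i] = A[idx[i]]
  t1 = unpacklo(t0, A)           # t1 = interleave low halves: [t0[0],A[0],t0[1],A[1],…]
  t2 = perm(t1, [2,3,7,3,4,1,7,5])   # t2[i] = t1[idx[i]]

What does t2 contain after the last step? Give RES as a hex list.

→ t0 |11|bc|bc|31|51|b7|3f|11|
→ t1 |11|11|bc|51|bc|b7|31|3f|
→ t2 |bc|51|3f|51|bc|11|3f|b7|

RES = [ 0xbc  0x51  0x3f  0x51  0xbc  0x11  0x3f  0xb7 ]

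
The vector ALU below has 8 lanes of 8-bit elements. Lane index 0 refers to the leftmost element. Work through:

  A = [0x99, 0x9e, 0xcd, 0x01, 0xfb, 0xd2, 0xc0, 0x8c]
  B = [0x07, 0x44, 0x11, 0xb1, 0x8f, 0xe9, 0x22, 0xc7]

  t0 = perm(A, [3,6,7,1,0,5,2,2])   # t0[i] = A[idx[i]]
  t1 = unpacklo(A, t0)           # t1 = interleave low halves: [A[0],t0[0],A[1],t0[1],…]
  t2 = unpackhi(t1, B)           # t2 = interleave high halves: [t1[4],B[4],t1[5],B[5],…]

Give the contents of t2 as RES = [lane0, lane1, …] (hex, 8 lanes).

t0 = [0x01, 0xc0, 0x8c, 0x9e, 0x99, 0xd2, 0xcd, 0xcd]
t1 = [0x99, 0x01, 0x9e, 0xc0, 0xcd, 0x8c, 0x01, 0x9e]
t2 = [0xcd, 0x8f, 0x8c, 0xe9, 0x01, 0x22, 0x9e, 0xc7]

RES = [0xcd, 0x8f, 0x8c, 0xe9, 0x01, 0x22, 0x9e, 0xc7]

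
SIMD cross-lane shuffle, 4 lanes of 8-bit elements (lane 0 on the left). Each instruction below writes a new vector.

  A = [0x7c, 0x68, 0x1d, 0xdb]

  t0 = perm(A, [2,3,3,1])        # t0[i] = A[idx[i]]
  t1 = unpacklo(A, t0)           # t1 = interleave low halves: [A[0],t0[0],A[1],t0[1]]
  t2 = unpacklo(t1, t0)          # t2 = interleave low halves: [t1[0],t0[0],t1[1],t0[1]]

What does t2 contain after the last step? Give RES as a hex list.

t0 = [0x1d, 0xdb, 0xdb, 0x68]
t1 = [0x7c, 0x1d, 0x68, 0xdb]
t2 = [0x7c, 0x1d, 0x1d, 0xdb]

RES = [ 0x7c  0x1d  0x1d  0xdb ]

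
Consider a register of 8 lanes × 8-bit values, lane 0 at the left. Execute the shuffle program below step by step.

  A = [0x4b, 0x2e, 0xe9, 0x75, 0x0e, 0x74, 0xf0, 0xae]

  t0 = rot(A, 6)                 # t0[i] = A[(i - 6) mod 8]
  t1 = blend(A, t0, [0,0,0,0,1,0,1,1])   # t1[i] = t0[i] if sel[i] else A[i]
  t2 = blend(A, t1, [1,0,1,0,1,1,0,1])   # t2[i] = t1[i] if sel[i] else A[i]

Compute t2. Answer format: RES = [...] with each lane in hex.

RES = [ 0x4b  0x2e  0xe9  0x75  0xf0  0x74  0xf0  0x2e ]

  t0: e9 75 0e 74 f0 ae 4b 2e
  t1: 4b 2e e9 75 f0 74 4b 2e
  t2: 4b 2e e9 75 f0 74 f0 2e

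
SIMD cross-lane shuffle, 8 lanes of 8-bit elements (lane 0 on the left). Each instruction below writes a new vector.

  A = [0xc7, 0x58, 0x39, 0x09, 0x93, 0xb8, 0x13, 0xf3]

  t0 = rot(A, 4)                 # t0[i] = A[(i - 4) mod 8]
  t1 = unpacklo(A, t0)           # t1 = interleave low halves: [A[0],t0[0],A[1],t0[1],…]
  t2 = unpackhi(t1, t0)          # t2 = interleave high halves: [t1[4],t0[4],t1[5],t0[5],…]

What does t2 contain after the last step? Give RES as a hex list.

  t0: 93 b8 13 f3 c7 58 39 09
  t1: c7 93 58 b8 39 13 09 f3
  t2: 39 c7 13 58 09 39 f3 09

RES = [0x39, 0xc7, 0x13, 0x58, 0x09, 0x39, 0xf3, 0x09]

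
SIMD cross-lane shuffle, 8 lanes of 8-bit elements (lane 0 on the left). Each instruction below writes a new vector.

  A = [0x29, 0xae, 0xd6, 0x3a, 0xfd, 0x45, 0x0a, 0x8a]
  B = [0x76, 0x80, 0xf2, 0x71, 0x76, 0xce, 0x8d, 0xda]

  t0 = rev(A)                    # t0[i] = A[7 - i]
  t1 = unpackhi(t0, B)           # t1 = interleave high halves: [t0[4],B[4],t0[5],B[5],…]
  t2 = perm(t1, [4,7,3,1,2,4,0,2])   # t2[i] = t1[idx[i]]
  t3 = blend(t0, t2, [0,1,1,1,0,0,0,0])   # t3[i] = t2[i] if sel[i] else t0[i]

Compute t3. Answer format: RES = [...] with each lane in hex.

→ t0 |8a|0a|45|fd|3a|d6|ae|29|
→ t1 |3a|76|d6|ce|ae|8d|29|da|
→ t2 |ae|da|ce|76|d6|ae|3a|d6|
→ t3 |8a|da|ce|76|3a|d6|ae|29|

RES = [ 0x8a  0xda  0xce  0x76  0x3a  0xd6  0xae  0x29 ]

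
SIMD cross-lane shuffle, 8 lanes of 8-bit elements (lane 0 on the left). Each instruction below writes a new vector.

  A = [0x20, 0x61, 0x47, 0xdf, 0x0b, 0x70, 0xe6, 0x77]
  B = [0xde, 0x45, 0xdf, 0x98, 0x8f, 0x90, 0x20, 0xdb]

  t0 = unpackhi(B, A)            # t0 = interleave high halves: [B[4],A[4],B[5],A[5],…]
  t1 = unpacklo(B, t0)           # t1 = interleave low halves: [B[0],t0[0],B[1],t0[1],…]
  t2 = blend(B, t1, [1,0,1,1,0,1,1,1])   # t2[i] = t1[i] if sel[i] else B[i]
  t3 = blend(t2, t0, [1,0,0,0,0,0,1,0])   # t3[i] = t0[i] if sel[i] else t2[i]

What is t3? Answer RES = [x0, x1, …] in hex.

RES = [ 0x8f  0x45  0x45  0x0b  0x8f  0x90  0xdb  0x70 ]

→ t0 |8f|0b|90|70|20|e6|db|77|
→ t1 |de|8f|45|0b|df|90|98|70|
→ t2 |de|45|45|0b|8f|90|98|70|
→ t3 |8f|45|45|0b|8f|90|db|70|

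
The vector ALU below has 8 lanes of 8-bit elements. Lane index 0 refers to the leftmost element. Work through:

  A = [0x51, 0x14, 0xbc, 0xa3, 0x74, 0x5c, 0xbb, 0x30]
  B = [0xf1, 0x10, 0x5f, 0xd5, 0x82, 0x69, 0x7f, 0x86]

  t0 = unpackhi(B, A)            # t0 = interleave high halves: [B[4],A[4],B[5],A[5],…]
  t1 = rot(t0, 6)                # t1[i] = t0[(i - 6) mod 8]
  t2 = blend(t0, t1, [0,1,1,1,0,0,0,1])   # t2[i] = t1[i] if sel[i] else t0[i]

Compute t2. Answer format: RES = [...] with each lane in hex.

  t0: 82 74 69 5c 7f bb 86 30
  t1: 69 5c 7f bb 86 30 82 74
  t2: 82 5c 7f bb 7f bb 86 74

RES = [ 0x82  0x5c  0x7f  0xbb  0x7f  0xbb  0x86  0x74 ]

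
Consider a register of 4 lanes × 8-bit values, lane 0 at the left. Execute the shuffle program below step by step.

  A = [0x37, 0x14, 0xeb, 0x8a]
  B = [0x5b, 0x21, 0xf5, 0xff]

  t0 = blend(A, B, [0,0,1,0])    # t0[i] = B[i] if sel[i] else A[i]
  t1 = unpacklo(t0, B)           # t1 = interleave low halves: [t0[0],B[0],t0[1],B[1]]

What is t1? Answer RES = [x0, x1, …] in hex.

RES = [0x37, 0x5b, 0x14, 0x21]

t0 = [0x37, 0x14, 0xf5, 0x8a]
t1 = [0x37, 0x5b, 0x14, 0x21]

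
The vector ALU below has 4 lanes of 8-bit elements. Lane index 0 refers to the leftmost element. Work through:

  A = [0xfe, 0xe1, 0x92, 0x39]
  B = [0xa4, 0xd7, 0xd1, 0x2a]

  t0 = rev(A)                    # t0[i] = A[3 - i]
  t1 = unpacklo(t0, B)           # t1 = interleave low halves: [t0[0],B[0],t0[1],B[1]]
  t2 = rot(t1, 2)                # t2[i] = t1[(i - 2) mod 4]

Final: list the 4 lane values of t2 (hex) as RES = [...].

RES = [0x92, 0xd7, 0x39, 0xa4]

→ t0 |39|92|e1|fe|
→ t1 |39|a4|92|d7|
→ t2 |92|d7|39|a4|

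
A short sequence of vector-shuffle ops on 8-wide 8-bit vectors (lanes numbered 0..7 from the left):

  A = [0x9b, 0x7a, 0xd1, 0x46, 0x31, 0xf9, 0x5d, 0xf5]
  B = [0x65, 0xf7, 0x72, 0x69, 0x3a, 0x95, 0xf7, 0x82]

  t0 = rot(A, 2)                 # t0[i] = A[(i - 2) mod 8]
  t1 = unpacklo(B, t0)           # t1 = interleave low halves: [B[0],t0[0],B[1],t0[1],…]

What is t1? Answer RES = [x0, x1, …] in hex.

t0 = [0x5d, 0xf5, 0x9b, 0x7a, 0xd1, 0x46, 0x31, 0xf9]
t1 = [0x65, 0x5d, 0xf7, 0xf5, 0x72, 0x9b, 0x69, 0x7a]

RES = [0x65, 0x5d, 0xf7, 0xf5, 0x72, 0x9b, 0x69, 0x7a]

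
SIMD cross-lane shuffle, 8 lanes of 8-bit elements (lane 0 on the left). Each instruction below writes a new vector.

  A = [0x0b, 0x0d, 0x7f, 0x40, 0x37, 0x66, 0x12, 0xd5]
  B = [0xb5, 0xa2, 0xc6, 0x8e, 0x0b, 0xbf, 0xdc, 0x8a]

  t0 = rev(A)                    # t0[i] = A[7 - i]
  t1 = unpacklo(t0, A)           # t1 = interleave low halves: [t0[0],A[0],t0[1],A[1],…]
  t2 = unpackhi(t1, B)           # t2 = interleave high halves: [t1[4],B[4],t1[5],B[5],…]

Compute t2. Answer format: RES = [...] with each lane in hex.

RES = [ 0x66  0x0b  0x7f  0xbf  0x37  0xdc  0x40  0x8a ]

  t0: d5 12 66 37 40 7f 0d 0b
  t1: d5 0b 12 0d 66 7f 37 40
  t2: 66 0b 7f bf 37 dc 40 8a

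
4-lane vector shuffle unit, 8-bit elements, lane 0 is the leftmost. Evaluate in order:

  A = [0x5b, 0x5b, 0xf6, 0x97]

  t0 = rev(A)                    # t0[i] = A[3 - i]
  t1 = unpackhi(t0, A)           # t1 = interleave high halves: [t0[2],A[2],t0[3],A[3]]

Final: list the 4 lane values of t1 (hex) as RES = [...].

RES = [ 0x5b  0xf6  0x5b  0x97 ]

t0 = [0x97, 0xf6, 0x5b, 0x5b]
t1 = [0x5b, 0xf6, 0x5b, 0x97]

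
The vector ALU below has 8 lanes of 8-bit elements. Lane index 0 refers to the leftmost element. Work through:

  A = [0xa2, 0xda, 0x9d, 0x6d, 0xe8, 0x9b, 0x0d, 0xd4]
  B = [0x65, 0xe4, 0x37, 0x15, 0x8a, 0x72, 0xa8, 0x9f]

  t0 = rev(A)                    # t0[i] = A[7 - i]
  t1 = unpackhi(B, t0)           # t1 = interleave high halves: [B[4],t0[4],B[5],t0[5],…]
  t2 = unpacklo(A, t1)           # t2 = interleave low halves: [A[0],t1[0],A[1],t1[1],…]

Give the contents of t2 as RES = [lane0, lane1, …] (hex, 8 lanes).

t0 = [0xd4, 0x0d, 0x9b, 0xe8, 0x6d, 0x9d, 0xda, 0xa2]
t1 = [0x8a, 0x6d, 0x72, 0x9d, 0xa8, 0xda, 0x9f, 0xa2]
t2 = [0xa2, 0x8a, 0xda, 0x6d, 0x9d, 0x72, 0x6d, 0x9d]

RES = [0xa2, 0x8a, 0xda, 0x6d, 0x9d, 0x72, 0x6d, 0x9d]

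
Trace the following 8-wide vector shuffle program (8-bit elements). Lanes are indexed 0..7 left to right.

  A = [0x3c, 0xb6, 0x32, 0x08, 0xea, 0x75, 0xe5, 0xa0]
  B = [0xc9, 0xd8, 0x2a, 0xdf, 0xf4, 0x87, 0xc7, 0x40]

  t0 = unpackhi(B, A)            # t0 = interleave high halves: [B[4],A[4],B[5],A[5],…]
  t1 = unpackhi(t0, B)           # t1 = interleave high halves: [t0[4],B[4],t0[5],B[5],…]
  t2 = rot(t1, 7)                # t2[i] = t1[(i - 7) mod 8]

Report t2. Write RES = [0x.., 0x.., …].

RES = [ 0xf4  0xe5  0x87  0x40  0xc7  0xa0  0x40  0xc7 ]

  t0: f4 ea 87 75 c7 e5 40 a0
  t1: c7 f4 e5 87 40 c7 a0 40
  t2: f4 e5 87 40 c7 a0 40 c7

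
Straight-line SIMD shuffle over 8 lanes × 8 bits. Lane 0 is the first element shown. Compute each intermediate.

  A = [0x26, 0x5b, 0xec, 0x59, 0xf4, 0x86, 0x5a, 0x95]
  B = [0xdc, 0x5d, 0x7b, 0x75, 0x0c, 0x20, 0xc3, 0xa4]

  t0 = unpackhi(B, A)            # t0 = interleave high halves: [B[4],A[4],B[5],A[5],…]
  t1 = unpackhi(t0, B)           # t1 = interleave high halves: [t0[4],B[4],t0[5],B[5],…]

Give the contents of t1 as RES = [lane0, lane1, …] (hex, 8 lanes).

t0 = [0x0c, 0xf4, 0x20, 0x86, 0xc3, 0x5a, 0xa4, 0x95]
t1 = [0xc3, 0x0c, 0x5a, 0x20, 0xa4, 0xc3, 0x95, 0xa4]

RES = [ 0xc3  0x0c  0x5a  0x20  0xa4  0xc3  0x95  0xa4 ]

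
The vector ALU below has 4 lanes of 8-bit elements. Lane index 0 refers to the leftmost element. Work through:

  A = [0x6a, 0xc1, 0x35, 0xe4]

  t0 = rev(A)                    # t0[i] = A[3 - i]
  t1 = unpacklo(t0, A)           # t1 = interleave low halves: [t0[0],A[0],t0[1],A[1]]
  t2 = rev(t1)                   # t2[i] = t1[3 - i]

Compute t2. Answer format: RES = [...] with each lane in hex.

t0 = [0xe4, 0x35, 0xc1, 0x6a]
t1 = [0xe4, 0x6a, 0x35, 0xc1]
t2 = [0xc1, 0x35, 0x6a, 0xe4]

RES = [ 0xc1  0x35  0x6a  0xe4 ]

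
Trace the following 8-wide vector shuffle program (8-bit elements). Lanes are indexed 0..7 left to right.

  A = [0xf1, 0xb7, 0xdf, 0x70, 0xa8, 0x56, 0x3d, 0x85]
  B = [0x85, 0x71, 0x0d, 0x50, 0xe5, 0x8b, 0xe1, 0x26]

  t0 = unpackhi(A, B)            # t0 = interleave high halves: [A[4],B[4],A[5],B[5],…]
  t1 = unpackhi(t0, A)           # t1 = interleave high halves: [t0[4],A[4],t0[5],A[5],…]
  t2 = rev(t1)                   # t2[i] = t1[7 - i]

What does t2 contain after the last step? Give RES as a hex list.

t0 = [0xa8, 0xe5, 0x56, 0x8b, 0x3d, 0xe1, 0x85, 0x26]
t1 = [0x3d, 0xa8, 0xe1, 0x56, 0x85, 0x3d, 0x26, 0x85]
t2 = [0x85, 0x26, 0x3d, 0x85, 0x56, 0xe1, 0xa8, 0x3d]

RES = [0x85, 0x26, 0x3d, 0x85, 0x56, 0xe1, 0xa8, 0x3d]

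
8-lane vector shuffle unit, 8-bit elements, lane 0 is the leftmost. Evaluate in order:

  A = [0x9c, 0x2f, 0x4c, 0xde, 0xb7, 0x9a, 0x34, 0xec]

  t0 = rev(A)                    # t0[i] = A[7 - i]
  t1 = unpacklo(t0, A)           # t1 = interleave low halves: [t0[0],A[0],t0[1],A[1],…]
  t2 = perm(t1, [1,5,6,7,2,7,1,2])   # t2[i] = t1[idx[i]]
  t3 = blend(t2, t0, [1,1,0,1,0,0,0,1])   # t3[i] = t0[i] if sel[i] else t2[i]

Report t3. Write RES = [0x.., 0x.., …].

→ t0 |ec|34|9a|b7|de|4c|2f|9c|
→ t1 |ec|9c|34|2f|9a|4c|b7|de|
→ t2 |9c|4c|b7|de|34|de|9c|34|
→ t3 |ec|34|b7|b7|34|de|9c|9c|

RES = [ 0xec  0x34  0xb7  0xb7  0x34  0xde  0x9c  0x9c ]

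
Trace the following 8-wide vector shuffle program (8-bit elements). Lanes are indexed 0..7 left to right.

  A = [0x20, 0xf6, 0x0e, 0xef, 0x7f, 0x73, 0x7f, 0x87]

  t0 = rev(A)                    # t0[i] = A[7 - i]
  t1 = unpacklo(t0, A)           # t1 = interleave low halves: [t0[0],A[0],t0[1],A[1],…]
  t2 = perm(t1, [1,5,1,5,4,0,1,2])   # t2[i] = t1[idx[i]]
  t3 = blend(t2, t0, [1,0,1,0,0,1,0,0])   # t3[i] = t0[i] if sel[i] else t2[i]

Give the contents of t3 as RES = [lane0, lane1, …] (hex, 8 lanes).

  t0: 87 7f 73 7f ef 0e f6 20
  t1: 87 20 7f f6 73 0e 7f ef
  t2: 20 0e 20 0e 73 87 20 7f
  t3: 87 0e 73 0e 73 0e 20 7f

RES = [0x87, 0x0e, 0x73, 0x0e, 0x73, 0x0e, 0x20, 0x7f]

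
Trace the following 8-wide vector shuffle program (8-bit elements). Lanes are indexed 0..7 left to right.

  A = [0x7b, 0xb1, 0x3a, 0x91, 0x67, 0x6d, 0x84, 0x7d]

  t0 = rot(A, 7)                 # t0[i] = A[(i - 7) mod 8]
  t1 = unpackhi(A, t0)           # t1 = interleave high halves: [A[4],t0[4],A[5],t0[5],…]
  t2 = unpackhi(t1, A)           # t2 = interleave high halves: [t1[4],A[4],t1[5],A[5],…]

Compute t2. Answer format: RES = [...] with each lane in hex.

→ t0 |b1|3a|91|67|6d|84|7d|7b|
→ t1 |67|6d|6d|84|84|7d|7d|7b|
→ t2 |84|67|7d|6d|7d|84|7b|7d|

RES = [ 0x84  0x67  0x7d  0x6d  0x7d  0x84  0x7b  0x7d ]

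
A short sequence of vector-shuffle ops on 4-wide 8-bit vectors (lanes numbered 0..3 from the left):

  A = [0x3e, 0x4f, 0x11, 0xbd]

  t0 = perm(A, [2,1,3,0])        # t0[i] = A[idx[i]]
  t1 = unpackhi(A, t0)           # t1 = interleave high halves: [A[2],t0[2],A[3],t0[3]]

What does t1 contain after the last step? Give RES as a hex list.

RES = [ 0x11  0xbd  0xbd  0x3e ]

t0 = [0x11, 0x4f, 0xbd, 0x3e]
t1 = [0x11, 0xbd, 0xbd, 0x3e]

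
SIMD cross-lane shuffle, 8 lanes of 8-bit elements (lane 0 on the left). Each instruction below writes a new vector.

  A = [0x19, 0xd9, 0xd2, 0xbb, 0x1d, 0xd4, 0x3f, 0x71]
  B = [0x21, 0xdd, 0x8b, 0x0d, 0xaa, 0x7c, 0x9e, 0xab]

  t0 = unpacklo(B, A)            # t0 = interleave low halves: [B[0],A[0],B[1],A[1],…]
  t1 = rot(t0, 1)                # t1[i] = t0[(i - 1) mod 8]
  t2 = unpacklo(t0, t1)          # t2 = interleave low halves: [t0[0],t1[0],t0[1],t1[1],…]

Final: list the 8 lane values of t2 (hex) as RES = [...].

→ t0 |21|19|dd|d9|8b|d2|0d|bb|
→ t1 |bb|21|19|dd|d9|8b|d2|0d|
→ t2 |21|bb|19|21|dd|19|d9|dd|

RES = [ 0x21  0xbb  0x19  0x21  0xdd  0x19  0xd9  0xdd ]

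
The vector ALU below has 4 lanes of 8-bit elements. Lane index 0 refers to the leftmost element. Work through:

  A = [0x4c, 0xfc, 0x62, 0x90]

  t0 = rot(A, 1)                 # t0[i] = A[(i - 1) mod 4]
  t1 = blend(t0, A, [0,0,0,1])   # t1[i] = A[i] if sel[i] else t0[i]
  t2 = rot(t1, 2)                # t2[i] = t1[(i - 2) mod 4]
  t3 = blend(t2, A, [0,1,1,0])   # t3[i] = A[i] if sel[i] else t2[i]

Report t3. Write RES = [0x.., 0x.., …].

t0 = [0x90, 0x4c, 0xfc, 0x62]
t1 = [0x90, 0x4c, 0xfc, 0x90]
t2 = [0xfc, 0x90, 0x90, 0x4c]
t3 = [0xfc, 0xfc, 0x62, 0x4c]

RES = [ 0xfc  0xfc  0x62  0x4c ]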